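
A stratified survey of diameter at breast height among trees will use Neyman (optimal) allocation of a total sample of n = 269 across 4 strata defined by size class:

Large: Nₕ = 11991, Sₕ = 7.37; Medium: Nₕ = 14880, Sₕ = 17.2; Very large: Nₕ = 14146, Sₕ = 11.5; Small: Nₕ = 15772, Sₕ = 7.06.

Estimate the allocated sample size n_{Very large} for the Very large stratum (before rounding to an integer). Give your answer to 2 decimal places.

Neyman allocation: nₕ = n·NₕSₕ / Σⱼ NⱼSⱼ.
Σ NⱼSⱼ = 11991·7.37 + 14880·17.2 + 14146·11.5 + 15772·7.06 = 618338.99.
n_{Very large} = 269·14146·11.5 / 618338.99 = 70.77.

70.77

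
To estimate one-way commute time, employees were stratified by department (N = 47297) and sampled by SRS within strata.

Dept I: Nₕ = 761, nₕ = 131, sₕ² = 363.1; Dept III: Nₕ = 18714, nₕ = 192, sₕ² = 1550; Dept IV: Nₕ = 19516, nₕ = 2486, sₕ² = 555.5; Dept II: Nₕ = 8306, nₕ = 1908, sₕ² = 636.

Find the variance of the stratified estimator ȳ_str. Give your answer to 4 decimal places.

1.2926

Var(ȳ_str) = Σₕ Wₕ²(1 − fₕ)sₕ²/nₕ with Wₕ = Nₕ/N, N = 47297.
Dept I: Wₕ = 0.01608982; term = 0.01608982²·(1 − 0.17214192)·363.1/131 = 5.9403628 × 10^-4.
Dept III: Wₕ = 0.39566992; term = 0.39566992²·(1 − 0.01025970)·1550/192 = 1.2508862.
Dept IV: Wₕ = 0.41262659; term = 0.41262659²·(1 − 0.12738266)·555.5/2486 = 0.03319871.
Dept II: Wₕ = 0.17561368; term = 0.17561368²·(1 − 0.22971346)·636/1908 = 0.0079185875.
Sum = 1.2925975.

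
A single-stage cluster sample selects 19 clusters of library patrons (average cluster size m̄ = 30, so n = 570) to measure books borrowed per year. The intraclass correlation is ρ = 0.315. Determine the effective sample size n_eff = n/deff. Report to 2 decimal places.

56.24

deff = 1 + (30 − 1)·0.315 = 1 + 9.135 = 10.135.
n_eff = 570 / 10.135 = 56.24.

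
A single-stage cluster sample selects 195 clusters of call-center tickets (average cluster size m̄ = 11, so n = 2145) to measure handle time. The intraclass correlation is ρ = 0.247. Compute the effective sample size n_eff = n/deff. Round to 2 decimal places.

618.16

deff = 1 + (11 − 1)·0.247 = 1 + 2.47 = 3.47.
n_eff = 2145 / 3.47 = 618.16.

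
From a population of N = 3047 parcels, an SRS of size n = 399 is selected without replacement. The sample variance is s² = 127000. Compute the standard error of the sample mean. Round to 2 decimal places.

16.63

Under SRS without replacement, Var(ȳ) = (1 − f)·s²/n with f = n/N = 399/3047 = 0.13094847.
Var(ȳ) = (1 − 0.13094847)·127000/399 = 0.86905153·318.29574 = 276.6154.
SE(ȳ) = √(276.6154) = 16.63.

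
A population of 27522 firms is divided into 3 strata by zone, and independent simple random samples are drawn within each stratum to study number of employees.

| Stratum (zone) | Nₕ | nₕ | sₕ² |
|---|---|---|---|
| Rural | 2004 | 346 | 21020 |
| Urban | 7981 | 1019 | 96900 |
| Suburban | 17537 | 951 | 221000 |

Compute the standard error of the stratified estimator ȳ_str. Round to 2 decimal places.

Var(ȳ_str) = Σₕ Wₕ²(1 − fₕ)sₕ²/nₕ with Wₕ = Nₕ/N, N = 27522.
Rural: Wₕ = 0.07281448; term = 0.07281448²·(1 − 0.17265469)·21020/346 = 0.26648875.
Urban: Wₕ = 0.28998619; term = 0.28998619²·(1 − 0.12767824)·96900/1019 = 6.9755899.
Suburban: Wₕ = 0.63719933; term = 0.63719933²·(1 − 0.05422820)·221000/951 = 89.237776.
Sum = 96.479855.
SE = √(96.479855) = 9.82.

9.82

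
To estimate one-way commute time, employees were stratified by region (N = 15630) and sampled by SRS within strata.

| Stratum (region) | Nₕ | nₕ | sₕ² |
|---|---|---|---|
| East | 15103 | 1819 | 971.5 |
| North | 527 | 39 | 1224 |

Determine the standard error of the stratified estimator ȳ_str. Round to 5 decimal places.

0.68677

Var(ȳ_str) = Σₕ Wₕ²(1 − fₕ)sₕ²/nₕ with Wₕ = Nₕ/N, N = 15630.
East: Wₕ = 0.96628279; term = 0.96628279²·(1 − 0.12043965)·971.5/1819 = 0.43861577.
North: Wₕ = 0.03371721; term = 0.03371721²·(1 − 0.07400380)·1224/39 = 0.033039182.
Sum = 0.47165495.
SE = √(0.47165495) = 0.68677.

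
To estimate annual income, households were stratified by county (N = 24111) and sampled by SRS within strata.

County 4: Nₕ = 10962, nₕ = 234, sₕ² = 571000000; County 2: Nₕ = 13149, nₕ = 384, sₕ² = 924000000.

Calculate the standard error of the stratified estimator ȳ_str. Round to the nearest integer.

1090

Var(ȳ_str) = Σₕ Wₕ²(1 − fₕ)sₕ²/nₕ with Wₕ = Nₕ/N, N = 24111.
County 4: Wₕ = 0.45464726; term = 0.45464726²·(1 − 0.02134647)·571000000/234 = 493626.39.
County 2: Wₕ = 0.54535274; term = 0.54535274²·(1 − 0.02920374)·924000000/384 = 694742.47.
Sum = 1.1883689 × 10^6.
SE = √(1.1883689 × 10^6) = 1090.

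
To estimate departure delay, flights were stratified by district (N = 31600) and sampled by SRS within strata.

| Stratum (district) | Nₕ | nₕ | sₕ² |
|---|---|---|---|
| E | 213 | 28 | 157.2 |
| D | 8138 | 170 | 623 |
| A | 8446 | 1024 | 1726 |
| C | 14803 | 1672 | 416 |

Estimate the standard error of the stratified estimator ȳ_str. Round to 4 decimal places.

Var(ȳ_str) = Σₕ Wₕ²(1 − fₕ)sₕ²/nₕ with Wₕ = Nₕ/N, N = 31600.
E: Wₕ = 0.00674051; term = 0.00674051²·(1 − 0.13145540)·157.2/28 = 2.2154996 × 10^-4.
D: Wₕ = 0.25753165; term = 0.25753165²·(1 − 0.02088965)·623/170 = 0.23797535.
A: Wₕ = 0.26727848; term = 0.26727848²·(1 − 0.12124082)·1726/1024 = 0.10581292.
C: Wₕ = 0.46844937; term = 0.46844937²·(1 − 0.11295008)·416/1672 = 0.04843178.
Sum = 0.3924416.
SE = √(0.3924416) = 0.6265.

0.6265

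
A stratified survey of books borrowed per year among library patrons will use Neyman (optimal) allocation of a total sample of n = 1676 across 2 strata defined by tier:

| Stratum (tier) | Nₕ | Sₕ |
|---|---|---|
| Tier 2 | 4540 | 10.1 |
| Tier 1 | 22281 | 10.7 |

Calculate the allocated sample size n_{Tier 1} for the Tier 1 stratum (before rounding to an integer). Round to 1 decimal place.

Neyman allocation: nₕ = n·NₕSₕ / Σⱼ NⱼSⱼ.
Σ NⱼSⱼ = 4540·10.1 + 22281·10.7 = 284260.7.
n_{Tier 1} = 1676·22281·10.7 / 284260.7 = 1405.6.

1405.6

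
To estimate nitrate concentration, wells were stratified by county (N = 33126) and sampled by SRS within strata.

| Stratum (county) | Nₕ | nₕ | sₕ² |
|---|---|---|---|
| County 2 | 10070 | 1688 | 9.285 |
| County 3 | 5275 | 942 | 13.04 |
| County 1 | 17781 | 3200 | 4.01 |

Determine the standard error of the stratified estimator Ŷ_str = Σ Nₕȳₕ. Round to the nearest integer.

1051

Var(Ŷ_str) = Σₕ Nₕ²(1 − fₕ)sₕ²/nₕ.
County 2: 10070²·(1 − 1688/10070)·9.285/1688 = 464287.07.
County 3: 5275²·(1 − 942/5275)·13.04/942 = 316401.
County 1: 17781²·(1 − 3200/17781)·4.01/3200 = 324891.15.
Sum = 1.1055792 × 10^6.
SE = √(1.1055792 × 10^6) = 1051.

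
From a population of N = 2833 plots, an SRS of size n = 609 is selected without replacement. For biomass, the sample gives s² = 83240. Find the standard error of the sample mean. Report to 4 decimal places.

10.3586

Under SRS without replacement, Var(ȳ) = (1 − f)·s²/n with f = n/N = 609/2833 = 0.21496647.
Var(ȳ) = (1 − 0.21496647)·83240/609 = 0.78503353·136.68309 = 107.30081.
SE(ȳ) = √(107.30081) = 10.3586.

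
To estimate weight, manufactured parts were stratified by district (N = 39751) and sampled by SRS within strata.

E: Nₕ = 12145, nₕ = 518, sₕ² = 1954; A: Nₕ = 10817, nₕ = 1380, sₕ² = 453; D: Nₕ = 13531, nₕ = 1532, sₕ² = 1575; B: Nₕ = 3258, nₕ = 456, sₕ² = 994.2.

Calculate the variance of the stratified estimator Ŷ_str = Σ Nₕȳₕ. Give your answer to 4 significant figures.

7.530 × 10^8

Var(Ŷ_str) = Σₕ Nₕ²(1 − fₕ)sₕ²/nₕ.
E: 12145²·(1 − 518/12145)·1954/518 = 5.3267215 × 10^8.
A: 10817²·(1 − 1380/10817)·453/1380 = 3.3508879 × 10^7.
D: 13531²·(1 − 1532/13531)·1575/1532 = 1.6691553 × 10^8.
B: 3258²·(1 − 456/3258)·994.2/456 = 1.9903439 × 10^7.
Sum = 7.53 × 10^8.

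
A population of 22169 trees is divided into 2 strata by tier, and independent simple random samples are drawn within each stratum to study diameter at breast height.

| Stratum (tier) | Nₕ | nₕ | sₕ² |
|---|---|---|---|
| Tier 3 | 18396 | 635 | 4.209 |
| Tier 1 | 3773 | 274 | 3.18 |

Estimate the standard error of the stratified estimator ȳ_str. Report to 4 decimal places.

Var(ȳ_str) = Σₕ Wₕ²(1 − fₕ)sₕ²/nₕ with Wₕ = Nₕ/N, N = 22169.
Tier 3: Wₕ = 0.82980739; term = 0.82980739²·(1 − 0.03451837)·4.209/635 = 0.0044066018.
Tier 1: Wₕ = 0.17019261; term = 0.17019261²·(1 − 0.07262126)·3.18/274 = 3.117562 × 10^-4.
Sum = 0.004718358.
SE = √(0.004718358) = 0.0687.

0.0687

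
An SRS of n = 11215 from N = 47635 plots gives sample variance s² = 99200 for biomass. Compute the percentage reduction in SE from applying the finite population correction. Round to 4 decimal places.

12.5607

f = n/N = 11215/47635 = 0.23543613.
SE_no-fpc = √(s²/n) = 2.9741043; SE_fpc = √((1−f)s²/n) = 2.6005373.
Ratio = √(1−f) = 0.87439343. Reduction = 100·(1 − 0.87439343) = 12.5607%.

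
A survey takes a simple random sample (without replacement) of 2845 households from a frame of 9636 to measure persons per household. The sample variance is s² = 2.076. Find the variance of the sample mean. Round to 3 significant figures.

5.14 × 10^-4

Under SRS without replacement, Var(ȳ) = (1 − f)·s²/n with f = n/N = 2845/9636 = 0.29524699.
Var(ȳ) = (1 − 0.29524699)·2.076/2845 = 0.70475301·7.2970123 × 10^-4 = 5.1425914 × 10^-4.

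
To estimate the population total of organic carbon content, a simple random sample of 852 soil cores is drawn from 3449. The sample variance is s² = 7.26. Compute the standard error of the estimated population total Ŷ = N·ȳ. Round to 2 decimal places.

276.27

Var(Ŷ) = N²·Var(ȳ) = N²·(1 − n/N)·s²/n.
f = 852/3449 = 0.24702812; Var(ȳ) = 0.75297188·7.26/852 = 0.0064161688.
Var(Ŷ) = 3449² · 0.0064161688 = 76324.184.
SE(Ŷ) = √(76324.184) = 276.27.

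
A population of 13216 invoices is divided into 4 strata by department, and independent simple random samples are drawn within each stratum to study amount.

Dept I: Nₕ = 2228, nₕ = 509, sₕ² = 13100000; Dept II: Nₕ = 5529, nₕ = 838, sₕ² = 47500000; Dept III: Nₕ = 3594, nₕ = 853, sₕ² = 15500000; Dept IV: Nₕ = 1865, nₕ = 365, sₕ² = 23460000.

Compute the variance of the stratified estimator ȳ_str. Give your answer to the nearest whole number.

Var(ȳ_str) = Σₕ Wₕ²(1 − fₕ)sₕ²/nₕ with Wₕ = Nₕ/N, N = 13216.
Dept I: Wₕ = 0.16858354; term = 0.16858354²·(1 − 0.22845601)·13100000/509 = 564.34479.
Dept II: Wₕ = 0.41835654; term = 0.41835654²·(1 − 0.15156448)·47500000/838 = 8417.0819.
Dept III: Wₕ = 0.27194310; term = 0.27194310²·(1 − 0.23734001)·15500000/853 = 1024.8722.
Dept IV: Wₕ = 0.14111683; term = 0.14111683²·(1 − 0.19571046)·23460000/365 = 1029.4498.
Sum = 11035.749.

11036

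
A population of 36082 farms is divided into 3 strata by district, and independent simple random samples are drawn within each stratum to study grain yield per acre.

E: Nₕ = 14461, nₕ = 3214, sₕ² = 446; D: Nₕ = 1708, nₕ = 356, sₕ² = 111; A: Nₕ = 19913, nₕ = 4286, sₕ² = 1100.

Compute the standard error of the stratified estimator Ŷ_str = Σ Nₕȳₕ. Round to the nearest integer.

10156

Var(Ŷ_str) = Σₕ Nₕ²(1 − fₕ)sₕ²/nₕ.
E: 14461²·(1 − 3214/14461)·446/3214 = 2.2569608 × 10^7.
D: 1708²·(1 − 356/1708)·111/356 = 720008.36.
A: 19913²·(1 − 4286/19913)·1100/4286 = 7.9864325 × 10^7.
Sum = 1.0315394 × 10^8.
SE = √(1.0315394 × 10^8) = 10156.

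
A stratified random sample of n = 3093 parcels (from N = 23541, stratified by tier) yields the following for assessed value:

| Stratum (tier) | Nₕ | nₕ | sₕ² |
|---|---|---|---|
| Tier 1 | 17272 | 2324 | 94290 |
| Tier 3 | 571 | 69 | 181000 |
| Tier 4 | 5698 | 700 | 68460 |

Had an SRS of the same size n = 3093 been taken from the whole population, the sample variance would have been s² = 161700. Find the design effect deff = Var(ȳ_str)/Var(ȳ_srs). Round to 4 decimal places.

0.5568

Var(ȳ_str) = Σ Wₕ²(1−fₕ)sₕ²/nₕ with Wₕ = Nₕ/23541:
  Tier 1: (17272/23541)²·(1−2324/17272)·94290/2324 = 18.901898
  Tier 3: (571/23541)²·(1−69/571)·181000/69 = 1.3568114
  Tier 4: (5698/23541)²·(1−700/5698)·68460/700 = 5.0258293
  → Var(ȳ_str) = 25.284539.
Var(ȳ_srs) = (1 − 3093/23541)·161700/3093 = 45.410473.
deff = 25.284539 / 45.410473 = 0.5568.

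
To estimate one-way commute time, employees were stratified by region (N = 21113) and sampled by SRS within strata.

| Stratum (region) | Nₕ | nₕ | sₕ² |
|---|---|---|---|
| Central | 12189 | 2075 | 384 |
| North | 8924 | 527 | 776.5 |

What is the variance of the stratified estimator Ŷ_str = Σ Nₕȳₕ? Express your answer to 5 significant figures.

1.3323 × 10^8

Var(Ŷ_str) = Σₕ Nₕ²(1 − fₕ)sₕ²/nₕ.
Central: 12189²·(1 − 2075/12189)·384/2075 = 2.2814142 × 10^7.
North: 8924²·(1 − 527/8924)·776.5/527 = 1.1041156 × 10^8.
Sum = 1.332257 × 10^8.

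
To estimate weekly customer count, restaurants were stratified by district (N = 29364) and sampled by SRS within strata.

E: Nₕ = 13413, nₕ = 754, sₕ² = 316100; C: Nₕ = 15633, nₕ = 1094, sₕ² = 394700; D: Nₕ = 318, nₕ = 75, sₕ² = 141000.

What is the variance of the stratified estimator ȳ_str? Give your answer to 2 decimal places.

177.83

Var(ȳ_str) = Σₕ Wₕ²(1 − fₕ)sₕ²/nₕ with Wₕ = Nₕ/N, N = 29364.
E: Wₕ = 0.45678382; term = 0.45678382²·(1 − 0.05621412)·316100/754 = 82.555886.
C: Wₕ = 0.53238660; term = 0.53238660²·(1 − 0.06998017)·394700/1094 = 95.103443.
D: Wₕ = 0.01082959; term = 0.01082959²·(1 − 0.23584906)·141000/75 = 0.16848483.
Sum = 177.82781.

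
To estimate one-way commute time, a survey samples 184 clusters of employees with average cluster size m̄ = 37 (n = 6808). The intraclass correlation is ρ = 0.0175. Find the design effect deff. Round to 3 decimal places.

1.630

deff = 1 + (37 − 1)·0.0175 = 1 + 0.63 = 1.63.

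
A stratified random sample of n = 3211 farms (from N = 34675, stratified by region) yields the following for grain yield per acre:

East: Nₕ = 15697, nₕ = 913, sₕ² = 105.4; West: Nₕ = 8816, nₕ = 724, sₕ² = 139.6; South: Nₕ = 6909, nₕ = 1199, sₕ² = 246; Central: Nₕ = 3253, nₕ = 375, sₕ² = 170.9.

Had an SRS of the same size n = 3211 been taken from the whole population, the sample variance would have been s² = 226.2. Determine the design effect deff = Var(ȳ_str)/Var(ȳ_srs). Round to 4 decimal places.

Var(ȳ_str) = Σ Wₕ²(1−fₕ)sₕ²/nₕ with Wₕ = Nₕ/34675:
  East: (15697/34675)²·(1−913/15697)·105.4/913 = 0.022281555
  West: (8816/34675)²·(1−724/8816)·139.6/724 = 0.011440404
  South: (6909/34675)²·(1−1199/6909)·246/1199 = 0.0067318478
  Central: (3253/34675)²·(1−375/3253)·170.9/375 = 0.0035485645
  → Var(ȳ_str) = 0.044002371.
Var(ȳ_srs) = (1 − 3211/34675)·226.2/3211 = 0.063921912.
deff = 0.044002371 / 0.063921912 = 0.6884.

0.6884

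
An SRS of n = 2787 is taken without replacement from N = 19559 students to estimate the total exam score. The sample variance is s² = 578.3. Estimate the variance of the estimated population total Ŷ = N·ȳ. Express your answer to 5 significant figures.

Var(Ŷ) = N²·Var(ȳ) = N²·(1 − n/N)·s²/n.
f = 2787/19559 = 0.14249195; Var(ȳ) = 0.85750805·578.3/2787 = 0.17793215.
Var(Ŷ) = 19559² · 0.17793215 = 6.8068741 × 10^7.

6.8069 × 10^7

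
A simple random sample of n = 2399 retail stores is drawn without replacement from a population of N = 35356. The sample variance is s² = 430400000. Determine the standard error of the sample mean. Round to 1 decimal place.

Under SRS without replacement, Var(ȳ) = (1 − f)·s²/n with f = n/N = 2399/35356 = 0.06785270.
Var(ȳ) = (1 − 0.06785270)·430400000/2399 = 0.93214730·179408.09 = 167234.76.
SE(ȳ) = √(167234.76) = 408.9.

408.9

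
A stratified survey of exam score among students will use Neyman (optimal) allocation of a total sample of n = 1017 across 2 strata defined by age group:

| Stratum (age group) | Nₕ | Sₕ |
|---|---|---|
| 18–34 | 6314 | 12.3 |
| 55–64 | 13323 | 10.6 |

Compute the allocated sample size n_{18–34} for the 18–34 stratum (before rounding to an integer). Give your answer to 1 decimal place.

360.8

Neyman allocation: nₕ = n·NₕSₕ / Σⱼ NⱼSⱼ.
Σ NⱼSⱼ = 6314·12.3 + 13323·10.6 = 218886.
n_{18–34} = 1017·6314·12.3 / 218886 = 360.8.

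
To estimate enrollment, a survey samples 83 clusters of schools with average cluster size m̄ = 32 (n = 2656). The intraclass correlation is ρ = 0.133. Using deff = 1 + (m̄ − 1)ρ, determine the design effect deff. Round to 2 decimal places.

5.12

deff = 1 + (32 − 1)·0.133 = 1 + 4.123 = 5.123.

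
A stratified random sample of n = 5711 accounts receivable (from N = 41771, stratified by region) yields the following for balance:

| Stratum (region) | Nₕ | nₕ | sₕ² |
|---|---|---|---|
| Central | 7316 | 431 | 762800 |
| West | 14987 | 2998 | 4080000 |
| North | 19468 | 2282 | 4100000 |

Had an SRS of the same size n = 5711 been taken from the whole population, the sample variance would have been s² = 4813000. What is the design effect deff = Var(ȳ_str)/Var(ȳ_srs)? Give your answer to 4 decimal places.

Var(ȳ_str) = Σ Wₕ²(1−fₕ)sₕ²/nₕ with Wₕ = Nₕ/41771:
  Central: (7316/41771)²·(1−431/7316)·762800/431 = 51.092989
  West: (14987/41771)²·(1−2998/14987)·4080000/2998 = 140.14463
  North: (19468/41771)²·(1−2282/19468)·4100000/2282 = 344.52014
  → Var(ȳ_str) = 535.75776.
Var(ȳ_srs) = (1 − 5711/41771)·4813000/5711 = 727.53611.
deff = 535.75776 / 727.53611 = 0.7364.

0.7364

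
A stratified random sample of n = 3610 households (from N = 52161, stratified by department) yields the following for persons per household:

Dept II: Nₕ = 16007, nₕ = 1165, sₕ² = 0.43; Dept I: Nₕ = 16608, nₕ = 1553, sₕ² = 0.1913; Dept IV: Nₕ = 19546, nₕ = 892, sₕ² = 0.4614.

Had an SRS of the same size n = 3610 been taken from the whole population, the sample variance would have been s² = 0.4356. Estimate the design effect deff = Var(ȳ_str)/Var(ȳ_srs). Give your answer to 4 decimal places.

Var(ȳ_str) = Σ Wₕ²(1−fₕ)sₕ²/nₕ with Wₕ = Nₕ/52161:
  Dept II: (16007/52161)²·(1−1165/16007)·0.43/1165 = 3.2229464 × 10^-5
  Dept I: (16608/52161)²·(1−1553/16608)·0.1913/1553 = 1.1320088 × 10^-5
  Dept IV: (19546/52161)²·(1−892/19546)·0.4614/892 = 6.931876 × 10^-5
  → Var(ȳ_str) = 1.1286831 × 10^-4.
Var(ȳ_srs) = (1 − 3610/52161)·0.4356/3610 = 1.1231375 × 10^-4.
deff = (1.1286831 × 10^-4) / (1.1231375 × 10^-4) = 1.0049.

1.0049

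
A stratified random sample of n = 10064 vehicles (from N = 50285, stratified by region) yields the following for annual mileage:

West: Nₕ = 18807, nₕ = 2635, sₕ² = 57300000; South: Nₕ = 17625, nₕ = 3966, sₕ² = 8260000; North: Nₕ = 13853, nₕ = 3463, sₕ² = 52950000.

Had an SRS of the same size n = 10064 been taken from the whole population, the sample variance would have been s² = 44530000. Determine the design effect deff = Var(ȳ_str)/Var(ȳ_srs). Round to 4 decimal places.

Var(ȳ_str) = Σ Wₕ²(1−fₕ)sₕ²/nₕ with Wₕ = Nₕ/50285:
  West: (18807/50285)²·(1−2635/18807)·57300000/2635 = 2615.6543
  South: (17625/50285)²·(1−3966/17625)·8260000/3966 = 198.28893
  North: (13853/50285)²·(1−3463/13853)·52950000/3463 = 870.35403
  → Var(ȳ_str) = 3684.2973.
Var(ȳ_srs) = (1 − 10064/50285)·44530000/10064 = 3539.1297.
deff = 3684.2973 / 3539.1297 = 1.0410.

1.0410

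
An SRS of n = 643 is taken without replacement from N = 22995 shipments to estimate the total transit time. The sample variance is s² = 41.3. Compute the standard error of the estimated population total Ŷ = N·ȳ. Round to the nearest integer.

5746

Var(Ŷ) = N²·Var(ȳ) = N²·(1 − n/N)·s²/n.
f = 643/22995 = 0.02796260; Var(ȳ) = 0.97203740·41.3/643 = 0.062434128.
Var(Ŷ) = 22995² · 0.062434128 = 3.3013295 × 10^7.
SE(Ŷ) = √(3.3013295 × 10^7) = 5746.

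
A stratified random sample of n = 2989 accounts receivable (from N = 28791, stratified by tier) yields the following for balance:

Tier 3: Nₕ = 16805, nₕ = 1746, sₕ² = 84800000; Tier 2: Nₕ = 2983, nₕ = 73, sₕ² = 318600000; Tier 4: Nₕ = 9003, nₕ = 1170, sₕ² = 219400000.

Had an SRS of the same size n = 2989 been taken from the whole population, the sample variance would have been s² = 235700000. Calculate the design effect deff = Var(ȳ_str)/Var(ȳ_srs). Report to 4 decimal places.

Var(ȳ_str) = Σ Wₕ²(1−fₕ)sₕ²/nₕ with Wₕ = Nₕ/28791:
  Tier 3: (16805/28791)²·(1−1746/16805)·84800000/1746 = 14827.665
  Tier 2: (2983/28791)²·(1−73/2983)·318600000/73 = 45704.152
  Tier 4: (9003/28791)²·(1−1170/9003)·219400000/1170 = 15953.377
  → Var(ȳ_str) = 76485.194.
Var(ȳ_srs) = (1 − 2989/28791)·235700000/2989 = 70669.219.
deff = 76485.194 / 70669.219 = 1.0823.

1.0823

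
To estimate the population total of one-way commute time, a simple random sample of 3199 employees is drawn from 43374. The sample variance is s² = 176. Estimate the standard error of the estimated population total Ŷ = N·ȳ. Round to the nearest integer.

9791

Var(Ŷ) = N²·Var(ȳ) = N²·(1 − n/N)·s²/n.
f = 3199/43374 = 0.07375386; Var(ȳ) = 0.92624614·176/3199 = 0.050959462.
Var(Ŷ) = 43374² · 0.050959462 = 9.5870233 × 10^7.
SE(Ŷ) = √(9.5870233 × 10^7) = 9791.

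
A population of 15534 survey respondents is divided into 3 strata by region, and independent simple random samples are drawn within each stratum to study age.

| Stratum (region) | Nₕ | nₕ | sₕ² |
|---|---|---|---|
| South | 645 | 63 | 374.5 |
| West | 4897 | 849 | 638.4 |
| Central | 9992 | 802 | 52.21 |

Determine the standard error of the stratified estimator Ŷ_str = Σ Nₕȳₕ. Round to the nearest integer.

4808

Var(Ŷ_str) = Σₕ Nₕ²(1 − fₕ)sₕ²/nₕ.
South: 645²·(1 − 63/645)·374.5/63 = 2.231485 × 10^6.
West: 4897²·(1 − 849/4897)·638.4/849 = 1.4905817 × 10^7.
Central: 9992²·(1 − 802/9992)·52.21/802 = 5.9778809 × 10^6.
Sum = 2.3115183 × 10^7.
SE = √(2.3115183 × 10^7) = 4808.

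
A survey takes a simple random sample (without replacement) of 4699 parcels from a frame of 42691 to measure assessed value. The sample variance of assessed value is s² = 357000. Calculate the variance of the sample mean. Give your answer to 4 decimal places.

67.6112

Under SRS without replacement, Var(ȳ) = (1 − f)·s²/n with f = n/N = 4699/42691 = 0.11007004.
Var(ȳ) = (1 − 0.11007004)·357000/4699 = 0.88992996·75.973611 = 67.611193.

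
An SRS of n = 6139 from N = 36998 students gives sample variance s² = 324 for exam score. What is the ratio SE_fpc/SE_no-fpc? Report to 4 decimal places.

f = n/N = 6139/36998 = 0.16592789.
SE_no-fpc = √(s²/n) = 0.22973316; SE_fpc = √((1−f)s²/n) = 0.20980966.
Ratio = √(1−f) = 0.91327549.

0.9133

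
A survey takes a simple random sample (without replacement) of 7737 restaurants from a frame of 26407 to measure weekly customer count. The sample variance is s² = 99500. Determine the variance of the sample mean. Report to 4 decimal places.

9.0923

Under SRS without replacement, Var(ȳ) = (1 − f)·s²/n with f = n/N = 7737/26407 = 0.29299049.
Var(ȳ) = (1 − 0.29299049)·99500/7737 = 0.70700951·12.860282 = 9.0923414.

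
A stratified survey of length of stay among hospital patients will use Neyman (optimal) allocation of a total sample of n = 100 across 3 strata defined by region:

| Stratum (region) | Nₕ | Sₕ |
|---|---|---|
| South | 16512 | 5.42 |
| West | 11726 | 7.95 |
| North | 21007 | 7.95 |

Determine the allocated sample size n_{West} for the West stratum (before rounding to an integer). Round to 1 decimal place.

26.7

Neyman allocation: nₕ = n·NₕSₕ / Σⱼ NⱼSⱼ.
Σ NⱼSⱼ = 16512·5.42 + 11726·7.95 + 21007·7.95 = 349722.39.
n_{West} = 100·11726·7.95 / 349722.39 = 26.7.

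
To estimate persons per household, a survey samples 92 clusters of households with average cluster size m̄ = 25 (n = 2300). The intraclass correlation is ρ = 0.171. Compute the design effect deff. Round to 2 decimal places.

5.10

deff = 1 + (25 − 1)·0.171 = 1 + 4.104 = 5.104.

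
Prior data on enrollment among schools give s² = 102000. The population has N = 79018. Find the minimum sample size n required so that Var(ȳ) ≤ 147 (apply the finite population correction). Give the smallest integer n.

688

Without fpc, n₀ = s²/D = 102000/147 = 693.8776.
With fpc, (1 − n/N)·s²/n ≤ D requires n ≥ n₀/(1 + n₀/N) = 693.8776/(1 + 693.8776/79018) = 687.8375.
Rounding up, n = 688.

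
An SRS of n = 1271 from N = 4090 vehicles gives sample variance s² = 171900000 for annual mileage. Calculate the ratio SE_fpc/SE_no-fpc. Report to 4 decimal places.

f = n/N = 1271/4090 = 0.31075795.
SE_no-fpc = √(s²/n) = 367.76057; SE_fpc = √((1−f)s²/n) = 305.31704.
Ratio = √(1−f) = 0.83020603.

0.8302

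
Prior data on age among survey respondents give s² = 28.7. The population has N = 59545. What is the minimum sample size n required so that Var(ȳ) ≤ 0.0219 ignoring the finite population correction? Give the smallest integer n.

Without fpc, n₀ = s²/D = 28.7/0.0219 = 1310.5023.
Rounding up, n = 1311.

1311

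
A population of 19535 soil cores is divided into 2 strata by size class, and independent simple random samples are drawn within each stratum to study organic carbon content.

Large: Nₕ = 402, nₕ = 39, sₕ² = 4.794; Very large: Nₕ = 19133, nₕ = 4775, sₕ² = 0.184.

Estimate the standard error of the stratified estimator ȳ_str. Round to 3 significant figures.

Var(ȳ_str) = Σₕ Wₕ²(1 − fₕ)sₕ²/nₕ with Wₕ = Nₕ/N, N = 19535.
Large: Wₕ = 0.02057845; term = 0.02057845²·(1 − 0.09701493)·4.794/39 = 4.7004482 × 10^-5.
Very large: Wₕ = 0.97942155; term = 0.97942155²·(1 − 0.24956881)·0.184/4775 = 2.7739245 × 10^-5.
Sum = 7.4743727 × 10^-5.
SE = √(7.4743727 × 10^-5) = 0.00865.

0.00865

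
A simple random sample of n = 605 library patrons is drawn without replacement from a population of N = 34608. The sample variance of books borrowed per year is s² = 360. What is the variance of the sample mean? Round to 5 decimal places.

Under SRS without replacement, Var(ȳ) = (1 − f)·s²/n with f = n/N = 605/34608 = 0.01748151.
Var(ȳ) = (1 − 0.01748151)·360/605 = 0.98251849·0.59504132 = 0.5846391.

0.58464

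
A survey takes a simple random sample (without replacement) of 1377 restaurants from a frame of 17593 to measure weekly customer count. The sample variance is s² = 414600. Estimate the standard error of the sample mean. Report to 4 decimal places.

16.6590

Under SRS without replacement, Var(ȳ) = (1 − f)·s²/n with f = n/N = 1377/17593 = 0.07826977.
Var(ȳ) = (1 − 0.07826977)·414600/1377 = 0.92173023·301.08932 = 277.52313.
SE(ȳ) = √(277.52313) = 16.6590.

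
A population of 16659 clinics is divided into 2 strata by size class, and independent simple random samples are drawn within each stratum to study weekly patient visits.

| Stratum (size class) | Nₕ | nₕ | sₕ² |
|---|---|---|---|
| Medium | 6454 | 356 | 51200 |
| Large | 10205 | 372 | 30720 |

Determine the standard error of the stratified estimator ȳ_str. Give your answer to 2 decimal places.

Var(ȳ_str) = Σₕ Wₕ²(1 − fₕ)sₕ²/nₕ with Wₕ = Nₕ/N, N = 16659.
Medium: Wₕ = 0.38741821; term = 0.38741821²·(1 − 0.05515959)·51200/356 = 20.395694.
Large: Wₕ = 0.61258179; term = 0.61258179²·(1 − 0.03645272)·30720/372 = 29.859289.
Sum = 50.254983.
SE = √(50.254983) = 7.09.

7.09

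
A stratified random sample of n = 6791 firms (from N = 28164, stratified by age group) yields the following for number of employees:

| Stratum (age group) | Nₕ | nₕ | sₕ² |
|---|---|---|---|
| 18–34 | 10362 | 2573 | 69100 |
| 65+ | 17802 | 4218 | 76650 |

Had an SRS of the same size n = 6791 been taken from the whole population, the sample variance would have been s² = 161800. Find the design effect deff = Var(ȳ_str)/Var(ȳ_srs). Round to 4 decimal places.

0.4575

Var(ȳ_str) = Σ Wₕ²(1−fₕ)sₕ²/nₕ with Wₕ = Nₕ/28164:
  18–34: (10362/28164)²·(1−2573/10362)·69100/2573 = 2.7325926
  65+: (17802/28164)²·(1−4218/17802)·76650/4218 = 5.5400461
  → Var(ȳ_str) = 8.2726387.
Var(ȳ_srs) = (1 − 6791/28164)·161800/6791 = 18.080729.
deff = 8.2726387 / 18.080729 = 0.4575.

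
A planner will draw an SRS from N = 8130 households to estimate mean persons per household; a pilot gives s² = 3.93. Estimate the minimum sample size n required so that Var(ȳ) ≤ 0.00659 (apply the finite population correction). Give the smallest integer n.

Without fpc, n₀ = s²/D = 3.93/0.00659 = 596.3581.
With fpc, (1 − n/N)·s²/n ≤ D requires n ≥ n₀/(1 + n₀/N) = 596.3581/(1 + 596.3581/8130) = 555.6031.
Rounding up, n = 556.

556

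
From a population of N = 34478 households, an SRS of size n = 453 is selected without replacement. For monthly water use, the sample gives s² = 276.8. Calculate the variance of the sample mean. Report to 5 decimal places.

Under SRS without replacement, Var(ȳ) = (1 − f)·s²/n with f = n/N = 453/34478 = 0.01313881.
Var(ȳ) = (1 − 0.01313881)·276.8/453 = 0.98686119·0.61103753 = 0.60300922.

0.60301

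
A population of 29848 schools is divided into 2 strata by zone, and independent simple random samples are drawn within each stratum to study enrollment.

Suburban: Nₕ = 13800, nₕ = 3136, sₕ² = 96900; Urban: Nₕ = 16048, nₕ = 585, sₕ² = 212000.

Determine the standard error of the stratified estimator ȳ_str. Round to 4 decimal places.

10.2978

Var(ȳ_str) = Σₕ Wₕ²(1 − fₕ)sₕ²/nₕ with Wₕ = Nₕ/N, N = 29848.
Suburban: Wₕ = 0.46234254; term = 0.46234254²·(1 − 0.22724638)·96900/3136 = 5.1040683.
Urban: Wₕ = 0.53765746; term = 0.53765746²·(1 − 0.03645314)·212000/585 = 100.94021.
Sum = 106.04428.
SE = √(106.04428) = 10.2978.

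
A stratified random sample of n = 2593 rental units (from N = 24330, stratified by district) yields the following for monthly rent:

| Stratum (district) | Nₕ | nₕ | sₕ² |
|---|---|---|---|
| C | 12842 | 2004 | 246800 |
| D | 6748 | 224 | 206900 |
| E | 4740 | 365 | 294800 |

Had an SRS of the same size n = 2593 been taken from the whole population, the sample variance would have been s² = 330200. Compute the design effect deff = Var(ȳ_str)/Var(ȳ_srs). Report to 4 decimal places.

1.1070

Var(ȳ_str) = Σ Wₕ²(1−fₕ)sₕ²/nₕ with Wₕ = Nₕ/24330:
  C: (12842/24330)²·(1−2004/12842)·246800/2004 = 28.956431
  D: (6748/24330)²·(1−224/6748)·206900/224 = 68.693759
  E: (4740/24330)²·(1−365/4740)·294800/365 = 28.294811
  → Var(ȳ_str) = 125.945.
Var(ȳ_srs) = (1 − 2593/24330)·330200/2593 = 113.77112.
deff = 125.945 / 113.77112 = 1.1070.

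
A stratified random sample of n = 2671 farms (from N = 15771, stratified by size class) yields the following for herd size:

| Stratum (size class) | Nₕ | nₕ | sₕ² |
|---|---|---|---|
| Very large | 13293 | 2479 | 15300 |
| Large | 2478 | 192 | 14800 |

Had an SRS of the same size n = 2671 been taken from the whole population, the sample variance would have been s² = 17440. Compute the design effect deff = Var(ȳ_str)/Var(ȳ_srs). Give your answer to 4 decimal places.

Var(ȳ_str) = Σ Wₕ²(1−fₕ)sₕ²/nₕ with Wₕ = Nₕ/15771:
  Very large: (13293/15771)²·(1−2479/13293)·15300/2479 = 3.5670222
  Large: (2478/15771)²·(1−192/2478)·14800/192 = 1.7555757
  → Var(ȳ_str) = 5.3225979.
Var(ȳ_srs) = (1 − 2671/15771)·17440/2671 = 5.4235626.
deff = 5.3225979 / 5.4235626 = 0.9814.

0.9814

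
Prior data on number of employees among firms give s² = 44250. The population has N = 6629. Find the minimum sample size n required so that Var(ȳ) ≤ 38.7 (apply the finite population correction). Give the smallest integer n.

976

Without fpc, n₀ = s²/D = 44250/38.7 = 1143.4109.
With fpc, (1 − n/N)·s²/n ≤ D requires n ≥ n₀/(1 + n₀/N) = 1143.4109/(1 + 1143.4109/6629) = 975.2020.
Rounding up, n = 976.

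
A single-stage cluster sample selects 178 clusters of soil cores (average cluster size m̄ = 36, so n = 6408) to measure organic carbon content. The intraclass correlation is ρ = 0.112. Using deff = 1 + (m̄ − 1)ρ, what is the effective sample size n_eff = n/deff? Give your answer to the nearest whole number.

deff = 1 + (36 − 1)·0.112 = 1 + 3.92 = 4.92.
n_eff = 6408 / 4.92 = 1302.

1302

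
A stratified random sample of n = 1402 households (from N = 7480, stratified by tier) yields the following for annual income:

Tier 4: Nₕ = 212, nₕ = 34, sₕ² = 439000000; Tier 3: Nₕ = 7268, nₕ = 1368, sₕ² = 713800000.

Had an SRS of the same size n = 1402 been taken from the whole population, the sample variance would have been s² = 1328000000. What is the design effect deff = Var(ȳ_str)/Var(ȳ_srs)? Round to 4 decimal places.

0.5309

Var(ȳ_str) = Σ Wₕ²(1−fₕ)sₕ²/nₕ with Wₕ = Nₕ/7480:
  Tier 4: (212/7480)²·(1−34/212)·439000000/34 = 8708.398
  Tier 3: (7268/7480)²·(1−1368/7268)·713800000/1368 = 399902.56
  → Var(ȳ_str) = 408610.96.
Var(ȳ_srs) = (1 − 1402/7480)·1328000000/1402 = 769678.15.
deff = 408610.96 / 769678.15 = 0.5309.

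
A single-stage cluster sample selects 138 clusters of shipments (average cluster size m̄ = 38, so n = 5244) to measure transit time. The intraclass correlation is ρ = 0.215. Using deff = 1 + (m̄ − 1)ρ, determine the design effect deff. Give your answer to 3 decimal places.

deff = 1 + (38 − 1)·0.215 = 1 + 7.955 = 8.955.

8.955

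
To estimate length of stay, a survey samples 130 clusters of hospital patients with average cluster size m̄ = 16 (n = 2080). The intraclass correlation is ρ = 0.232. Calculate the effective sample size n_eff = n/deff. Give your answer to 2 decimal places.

deff = 1 + (16 − 1)·0.232 = 1 + 3.48 = 4.48.
n_eff = 2080 / 4.48 = 464.29.

464.29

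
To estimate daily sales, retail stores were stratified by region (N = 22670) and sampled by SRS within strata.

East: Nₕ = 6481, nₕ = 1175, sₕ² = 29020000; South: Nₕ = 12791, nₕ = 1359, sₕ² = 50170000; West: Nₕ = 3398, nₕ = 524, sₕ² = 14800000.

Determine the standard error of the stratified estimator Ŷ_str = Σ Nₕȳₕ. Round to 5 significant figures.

Var(Ŷ_str) = Σₕ Nₕ²(1 − fₕ)sₕ²/nₕ.
East: 6481²·(1 − 1175/6481)·29020000/1175 = 8.4931503 × 10^11.
South: 12791²·(1 − 1359/12791)·50170000/1359 = 5.3982297 × 10^12.
West: 3398²·(1 − 524/3398)·14800000/524 = 2.7582941 × 10^11.
Sum = 6.5233741 × 10^12.
SE = √(6.5233741 × 10^12) = 2.5541 × 10^6.

2.5541 × 10^6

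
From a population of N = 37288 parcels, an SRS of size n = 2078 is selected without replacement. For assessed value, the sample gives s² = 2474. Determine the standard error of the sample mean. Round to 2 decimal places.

Under SRS without replacement, Var(ȳ) = (1 − f)·s²/n with f = n/N = 2078/37288 = 0.05572838.
Var(ȳ) = (1 − 0.05572838)·2474/2078 = 0.94427162·1.1905679 = 1.1242194.
SE(ȳ) = √(1.1242194) = 1.06.

1.06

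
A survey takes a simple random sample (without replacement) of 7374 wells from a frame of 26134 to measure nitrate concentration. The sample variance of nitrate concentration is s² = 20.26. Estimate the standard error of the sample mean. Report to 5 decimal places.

0.04441

Under SRS without replacement, Var(ȳ) = (1 − f)·s²/n with f = n/N = 7374/26134 = 0.28216117.
Var(ȳ) = (1 − 0.28216117)·20.26/7374 = 0.71783883·0.0027474912 = 0.0019722559.
SE(ȳ) = √(0.0019722559) = 0.04441.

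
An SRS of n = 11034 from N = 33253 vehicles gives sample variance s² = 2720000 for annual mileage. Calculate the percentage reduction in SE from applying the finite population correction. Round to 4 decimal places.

18.2577

f = n/N = 11034/33253 = 0.33181969.
SE_no-fpc = √(s²/n) = 15.700662; SE_fpc = √((1−f)s²/n) = 12.834082.
Ratio = √(1−f) = 0.81742297. Reduction = 100·(1 − 0.81742297) = 18.2577%.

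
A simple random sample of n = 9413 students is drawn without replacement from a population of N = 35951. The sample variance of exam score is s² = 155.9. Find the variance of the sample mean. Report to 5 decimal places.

Under SRS without replacement, Var(ȳ) = (1 − f)·s²/n with f = n/N = 9413/35951 = 0.26182860.
Var(ȳ) = (1 − 0.26182860)·155.9/9413 = 0.73817140·0.016562201 = 0.012225743.

0.01223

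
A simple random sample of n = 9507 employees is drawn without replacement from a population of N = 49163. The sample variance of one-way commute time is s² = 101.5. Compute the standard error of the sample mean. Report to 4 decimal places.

0.0928

Under SRS without replacement, Var(ȳ) = (1 − f)·s²/n with f = n/N = 9507/49163 = 0.19337713.
Var(ȳ) = (1 − 0.19337713)·101.5/9507 = 0.80662287·0.010676344 = 0.008611783.
SE(ȳ) = √(0.008611783) = 0.0928.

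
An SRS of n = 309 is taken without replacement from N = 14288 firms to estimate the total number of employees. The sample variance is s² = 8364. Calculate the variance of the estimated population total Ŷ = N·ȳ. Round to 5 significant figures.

5.4063 × 10^9

Var(Ŷ) = N²·Var(ȳ) = N²·(1 − n/N)·s²/n.
f = 309/14288 = 0.02162654; Var(ȳ) = 0.97837346·8364/309 = 26.482575.
Var(Ŷ) = 14288² · 26.482575 = 5.4063368 × 10^9.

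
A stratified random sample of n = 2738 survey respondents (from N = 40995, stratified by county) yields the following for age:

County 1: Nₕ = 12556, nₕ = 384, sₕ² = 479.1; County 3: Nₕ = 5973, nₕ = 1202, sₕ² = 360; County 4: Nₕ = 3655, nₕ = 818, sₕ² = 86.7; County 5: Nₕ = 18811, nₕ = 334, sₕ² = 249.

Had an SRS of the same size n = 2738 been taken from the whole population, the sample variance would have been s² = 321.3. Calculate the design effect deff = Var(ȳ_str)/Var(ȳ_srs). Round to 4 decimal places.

2.4963

Var(ȳ_str) = Σ Wₕ²(1−fₕ)sₕ²/nₕ with Wₕ = Nₕ/40995:
  County 1: (12556/40995)²·(1−384/12556)·479.1/384 = 0.11346095
  County 3: (5973/40995)²·(1−1202/5973)·360/1202 = 0.0050785319
  County 4: (3655/40995)²·(1−818/3655)·86.7/818 = 6.5395931 × 10^-4
  County 5: (18811/40995)²·(1−334/18811)·249/334 = 0.15418227
  → Var(ȳ_str) = 0.27337571.
Var(ȳ_srs) = (1 − 2738/40995)·321.3/2738 = 0.10951089.
deff = 0.27337571 / 0.10951089 = 2.4963.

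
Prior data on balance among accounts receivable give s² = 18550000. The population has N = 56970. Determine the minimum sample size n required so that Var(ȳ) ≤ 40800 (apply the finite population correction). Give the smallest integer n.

452

Without fpc, n₀ = s²/D = 18550000/40800 = 454.6569.
With fpc, (1 − n/N)·s²/n ≤ D requires n ≥ n₀/(1 + n₀/N) = 454.6569/(1 + 454.6569/56970) = 451.0572.
Rounding up, n = 452.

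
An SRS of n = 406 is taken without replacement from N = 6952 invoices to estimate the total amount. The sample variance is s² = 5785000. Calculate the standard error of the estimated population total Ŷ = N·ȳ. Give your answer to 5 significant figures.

Var(Ŷ) = N²·Var(ȳ) = N²·(1 − n/N)·s²/n.
f = 406/6952 = 0.05840046; Var(ȳ) = 0.94159954·5785000/406 = 13416.634.
Var(Ŷ) = 6952² · 13416.634 = 6.4843 × 10^11.
SE(Ŷ) = √(6.4843 × 10^11) = 805250.

805250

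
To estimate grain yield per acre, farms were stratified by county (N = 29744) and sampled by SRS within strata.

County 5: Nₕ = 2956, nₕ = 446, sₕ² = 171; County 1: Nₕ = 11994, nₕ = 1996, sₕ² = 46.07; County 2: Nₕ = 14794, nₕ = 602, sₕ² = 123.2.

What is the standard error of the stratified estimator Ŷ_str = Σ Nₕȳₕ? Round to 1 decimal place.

Var(Ŷ_str) = Σₕ Nₕ²(1 − fₕ)sₕ²/nₕ.
County 5: 2956²·(1 − 446/2956)·171/446 = 2.8447192 × 10^6.
County 1: 11994²·(1 − 1996/11994)·46.07/1996 = 2.7678009 × 10^6.
County 2: 14794²·(1 − 602/14794)·123.2/602 = 4.2967831 × 10^7.
Sum = 4.8580351 × 10^7.
SE = √(4.8580351 × 10^7) = 6970.0.

6970.0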